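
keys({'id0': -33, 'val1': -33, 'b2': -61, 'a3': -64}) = ['id0', 'val1', 'b2', 'a3']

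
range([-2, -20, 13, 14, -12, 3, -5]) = 34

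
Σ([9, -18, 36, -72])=-45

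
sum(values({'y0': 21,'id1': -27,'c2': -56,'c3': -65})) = -127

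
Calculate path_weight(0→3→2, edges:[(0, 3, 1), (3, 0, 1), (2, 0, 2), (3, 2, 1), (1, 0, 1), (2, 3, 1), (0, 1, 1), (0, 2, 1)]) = 2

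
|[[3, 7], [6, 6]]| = (3)*(6) - (7)*(6)
= -24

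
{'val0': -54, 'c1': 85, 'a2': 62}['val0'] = -54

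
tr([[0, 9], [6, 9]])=diagonal: 0 + 9
= 9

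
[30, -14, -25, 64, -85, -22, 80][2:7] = [-25, 64, -85, -22, 80]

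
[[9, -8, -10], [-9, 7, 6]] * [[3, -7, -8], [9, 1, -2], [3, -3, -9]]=[[-75, -41, 34], [54, 52, 4]]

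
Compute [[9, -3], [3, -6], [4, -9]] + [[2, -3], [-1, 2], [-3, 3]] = [[11, -6], [2, -4], [1, -6]]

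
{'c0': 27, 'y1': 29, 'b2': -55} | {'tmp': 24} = {'c0': 27, 'y1': 29, 'b2': -55, 'tmp': 24}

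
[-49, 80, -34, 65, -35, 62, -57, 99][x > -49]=[80, -34, 65, -35, 62, 99]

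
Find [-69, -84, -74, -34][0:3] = [-69, -84, -74]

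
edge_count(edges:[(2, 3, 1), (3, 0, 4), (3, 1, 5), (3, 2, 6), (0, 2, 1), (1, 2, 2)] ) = 6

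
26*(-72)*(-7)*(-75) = -982800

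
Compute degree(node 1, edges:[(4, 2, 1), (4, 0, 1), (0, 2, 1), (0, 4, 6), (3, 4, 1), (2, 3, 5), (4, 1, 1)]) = incident: (4,1)
= 1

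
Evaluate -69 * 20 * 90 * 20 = -2484000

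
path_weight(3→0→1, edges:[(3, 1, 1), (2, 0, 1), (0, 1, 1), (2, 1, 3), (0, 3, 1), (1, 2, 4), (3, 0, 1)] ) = w(3→0)=1 + w(0→1)=1
= 2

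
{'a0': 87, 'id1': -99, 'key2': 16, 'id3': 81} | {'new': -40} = {'a0': 87, 'id1': -99, 'key2': 16, 'id3': 81, 'new': -40}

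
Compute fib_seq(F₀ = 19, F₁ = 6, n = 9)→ [19, 6, 25, 31, 56, 87, 143, 230, 373]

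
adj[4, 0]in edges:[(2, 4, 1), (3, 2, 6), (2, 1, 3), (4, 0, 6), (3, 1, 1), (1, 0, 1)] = 6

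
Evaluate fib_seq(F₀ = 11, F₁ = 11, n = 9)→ [11, 11, 22, 33, 55, 88, 143, 231, 374]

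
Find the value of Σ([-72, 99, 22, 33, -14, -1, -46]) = 21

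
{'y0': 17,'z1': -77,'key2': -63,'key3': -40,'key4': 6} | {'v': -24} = {'y0': 17, 'z1': -77, 'key2': -63, 'key3': -40, 'key4': 6, 'v': -24}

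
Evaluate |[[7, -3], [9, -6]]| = (7)*(-6) - (-3)*(9)
= -15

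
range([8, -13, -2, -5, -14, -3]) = 22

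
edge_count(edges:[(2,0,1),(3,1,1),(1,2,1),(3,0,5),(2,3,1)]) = 5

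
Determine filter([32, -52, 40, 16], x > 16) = keep x where x > 16: 32✓, -52✗, 40✓, 16✗
= [32, 40]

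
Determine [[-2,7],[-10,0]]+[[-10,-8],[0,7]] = [[-12, -1], [-10, 7]]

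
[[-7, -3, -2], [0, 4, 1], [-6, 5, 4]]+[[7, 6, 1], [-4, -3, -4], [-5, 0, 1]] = [[0, 3, -1], [-4, 1, -3], [-11, 5, 5]]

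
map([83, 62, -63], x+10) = [93, 72, -53]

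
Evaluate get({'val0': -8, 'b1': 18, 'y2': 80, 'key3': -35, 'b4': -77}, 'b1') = 18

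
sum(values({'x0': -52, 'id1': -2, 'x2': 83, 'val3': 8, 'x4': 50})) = 87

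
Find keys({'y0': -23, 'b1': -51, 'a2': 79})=['y0', 'b1', 'a2']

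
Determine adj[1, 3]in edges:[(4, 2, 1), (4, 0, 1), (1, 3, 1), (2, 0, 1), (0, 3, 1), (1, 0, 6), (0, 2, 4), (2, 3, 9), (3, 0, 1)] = 1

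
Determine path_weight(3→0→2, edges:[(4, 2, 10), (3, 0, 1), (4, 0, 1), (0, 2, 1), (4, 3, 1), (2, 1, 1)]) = 2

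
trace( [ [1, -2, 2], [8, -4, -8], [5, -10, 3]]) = diagonal: 1 + (-4) + 3
= 0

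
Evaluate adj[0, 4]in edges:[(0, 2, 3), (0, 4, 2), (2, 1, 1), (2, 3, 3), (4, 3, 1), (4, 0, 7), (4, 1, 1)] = 2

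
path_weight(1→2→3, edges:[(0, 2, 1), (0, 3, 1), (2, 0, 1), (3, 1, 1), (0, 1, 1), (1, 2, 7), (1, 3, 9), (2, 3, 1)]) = 8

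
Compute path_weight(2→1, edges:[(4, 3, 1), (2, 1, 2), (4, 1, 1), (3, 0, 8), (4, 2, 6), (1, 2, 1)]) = w(2→1)=2
= 2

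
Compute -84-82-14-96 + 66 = -210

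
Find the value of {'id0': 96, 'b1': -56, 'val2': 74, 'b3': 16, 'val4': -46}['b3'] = 16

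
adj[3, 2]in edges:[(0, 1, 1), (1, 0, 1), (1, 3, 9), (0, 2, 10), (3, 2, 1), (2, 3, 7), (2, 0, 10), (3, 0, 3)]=1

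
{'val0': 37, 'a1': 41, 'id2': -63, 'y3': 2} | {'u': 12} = {'val0': 37, 'a1': 41, 'id2': -63, 'y3': 2, 'u': 12}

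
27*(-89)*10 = -24030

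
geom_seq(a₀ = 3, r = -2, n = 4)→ [3, -6, 12, -24]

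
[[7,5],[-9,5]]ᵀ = [[7, -9], [5, 5]]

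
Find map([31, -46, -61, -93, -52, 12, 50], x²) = [961, 2116, 3721, 8649, 2704, 144, 2500]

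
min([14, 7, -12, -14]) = -14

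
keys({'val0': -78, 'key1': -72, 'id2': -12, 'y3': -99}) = ['val0', 'key1', 'id2', 'y3']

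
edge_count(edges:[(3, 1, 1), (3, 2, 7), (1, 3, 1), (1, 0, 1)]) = 4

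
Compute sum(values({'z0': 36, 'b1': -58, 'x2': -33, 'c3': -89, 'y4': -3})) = 36 + (-58) + (-33) + (-89) + (-3)
= -147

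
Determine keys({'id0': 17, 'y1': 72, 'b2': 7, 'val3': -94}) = ['id0', 'y1', 'b2', 'val3']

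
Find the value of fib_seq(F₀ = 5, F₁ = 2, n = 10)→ [5, 2, 7, 9, 16, 25, 41, 66, 107, 173]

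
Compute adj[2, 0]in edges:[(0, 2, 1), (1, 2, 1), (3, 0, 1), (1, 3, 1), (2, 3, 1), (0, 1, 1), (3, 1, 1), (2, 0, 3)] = 3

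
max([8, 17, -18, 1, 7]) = 17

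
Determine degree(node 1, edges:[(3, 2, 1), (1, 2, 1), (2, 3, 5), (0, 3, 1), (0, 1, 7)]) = 2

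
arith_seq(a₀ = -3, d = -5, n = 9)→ [-3, -8, -13, -18, -23, -28, -33, -38, -43]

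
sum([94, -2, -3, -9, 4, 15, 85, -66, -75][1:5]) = slice → [-2, -3, -9, 4]
(-2) + (-3) + (-9) + 4
= -10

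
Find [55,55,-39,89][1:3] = [55, -39]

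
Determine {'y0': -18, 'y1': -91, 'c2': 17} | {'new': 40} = {'y0': -18, 'y1': -91, 'c2': 17, 'new': 40}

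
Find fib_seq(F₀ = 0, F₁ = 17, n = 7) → [0, 17, 17, 34, 51, 85, 136]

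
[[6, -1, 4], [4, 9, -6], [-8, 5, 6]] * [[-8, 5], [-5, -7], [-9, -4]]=C[0][0] = (6)*(-8) + (-1)*(-5) + (4)*(-9) = -79
C[0][1] = (6)*(5) + (-1)*(-7) + (4)*(-4) = 21
C[1][0] = (4)*(-8) + (9)*(-5) + (-6)*(-9) = -23
C[1][1] = (4)*(5) + (9)*(-7) + (-6)*(-4) = -19
C[2][0] = (-8)*(-8) + (5)*(-5) + (6)*(-9) = -15
C[2][1] = (-8)*(5) + (5)*(-7) + (6)*(-4) = -99
= [[-79, 21], [-23, -19], [-15, -99]]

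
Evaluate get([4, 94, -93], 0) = 4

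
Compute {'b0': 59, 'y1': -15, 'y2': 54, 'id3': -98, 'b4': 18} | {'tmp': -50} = {'b0': 59, 'y1': -15, 'y2': 54, 'id3': -98, 'b4': 18, 'tmp': -50}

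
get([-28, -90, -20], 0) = -28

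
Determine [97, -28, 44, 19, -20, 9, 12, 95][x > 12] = keep x where x > 12: 97✓, -28✗, 44✓, 19✓, -20✗, 9✗, 12✗, 95✓
= [97, 44, 19, 95]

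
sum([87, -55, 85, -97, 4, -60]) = -36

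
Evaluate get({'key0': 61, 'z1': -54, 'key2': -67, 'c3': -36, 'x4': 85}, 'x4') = 85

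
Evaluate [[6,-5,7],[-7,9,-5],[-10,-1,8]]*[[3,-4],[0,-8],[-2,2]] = C[0][0] = (6)*(3) + (-5)*(0) + (7)*(-2) = 4
C[0][1] = (6)*(-4) + (-5)*(-8) + (7)*(2) = 30
C[1][0] = (-7)*(3) + (9)*(0) + (-5)*(-2) = -11
C[1][1] = (-7)*(-4) + (9)*(-8) + (-5)*(2) = -54
C[2][0] = (-10)*(3) + (-1)*(0) + (8)*(-2) = -46
C[2][1] = (-10)*(-4) + (-1)*(-8) + (8)*(2) = 64
= [[4, 30], [-11, -54], [-46, 64]]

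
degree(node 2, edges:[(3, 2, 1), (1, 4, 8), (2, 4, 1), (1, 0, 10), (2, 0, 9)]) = 3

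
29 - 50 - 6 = -27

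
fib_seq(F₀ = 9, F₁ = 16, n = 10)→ F_2 = F_1 + F_0 = 25
F_3 = F_2 + F_1 = 41
F_4 = F_3 + F_2 = 66
...
= [9, 16, 25, 41, 66, 107, 173, 280, 453, 733]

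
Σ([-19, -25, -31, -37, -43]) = -155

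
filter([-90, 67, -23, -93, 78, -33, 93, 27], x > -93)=[-90, 67, -23, 78, -33, 93, 27]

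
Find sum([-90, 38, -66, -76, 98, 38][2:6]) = slice → [-66, -76, 98, 38]
(-66) + (-76) + 98 + 38
= -6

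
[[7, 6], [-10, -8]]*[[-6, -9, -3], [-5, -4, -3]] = C[0][0] = (7)*(-6) + (6)*(-5) = -72
C[0][1] = (7)*(-9) + (6)*(-4) = -87
C[0][2] = (7)*(-3) + (6)*(-3) = -39
C[1][0] = (-10)*(-6) + (-8)*(-5) = 100
C[1][1] = (-10)*(-9) + (-8)*(-4) = 122
C[1][2] = (-10)*(-3) + (-8)*(-3) = 54
= [[-72, -87, -39], [100, 122, 54]]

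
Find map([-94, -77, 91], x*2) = [-188, -154, 182]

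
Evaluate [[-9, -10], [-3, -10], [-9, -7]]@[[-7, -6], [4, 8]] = C[0][0] = (-9)*(-7) + (-10)*(4) = 23
C[0][1] = (-9)*(-6) + (-10)*(8) = -26
C[1][0] = (-3)*(-7) + (-10)*(4) = -19
C[1][1] = (-3)*(-6) + (-10)*(8) = -62
C[2][0] = (-9)*(-7) + (-7)*(4) = 35
C[2][1] = (-9)*(-6) + (-7)*(8) = -2
= [[23, -26], [-19, -62], [35, -2]]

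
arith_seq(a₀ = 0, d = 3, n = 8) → [0, 3, 6, 9, 12, 15, 18, 21]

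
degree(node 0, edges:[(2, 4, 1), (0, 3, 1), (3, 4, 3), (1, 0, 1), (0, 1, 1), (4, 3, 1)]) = 3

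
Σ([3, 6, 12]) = 3 + 6 + 12
= 21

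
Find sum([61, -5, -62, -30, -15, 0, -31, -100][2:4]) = slice → [-62, -30]
(-62) + (-30)
= -92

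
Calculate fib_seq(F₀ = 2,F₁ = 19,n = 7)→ F_2 = F_1 + F_0 = 21
F_3 = F_2 + F_1 = 40
F_4 = F_3 + F_2 = 61
...
= [2, 19, 21, 40, 61, 101, 162]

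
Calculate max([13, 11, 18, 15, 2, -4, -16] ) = 18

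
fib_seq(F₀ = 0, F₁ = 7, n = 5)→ F_2 = F_1 + F_0 = 7
F_3 = F_2 + F_1 = 14
F_4 = F_3 + F_2 = 21
= [0, 7, 7, 14, 21]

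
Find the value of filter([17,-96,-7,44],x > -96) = [17, -7, 44]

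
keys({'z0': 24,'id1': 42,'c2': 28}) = ['z0', 'id1', 'c2']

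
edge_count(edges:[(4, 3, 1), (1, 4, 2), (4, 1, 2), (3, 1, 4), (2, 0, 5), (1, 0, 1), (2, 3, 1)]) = 7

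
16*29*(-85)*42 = -1656480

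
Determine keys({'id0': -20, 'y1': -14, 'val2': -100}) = ['id0', 'y1', 'val2']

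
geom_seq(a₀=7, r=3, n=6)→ [7, 21, 63, 189, 567, 1701]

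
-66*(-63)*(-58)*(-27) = 6511428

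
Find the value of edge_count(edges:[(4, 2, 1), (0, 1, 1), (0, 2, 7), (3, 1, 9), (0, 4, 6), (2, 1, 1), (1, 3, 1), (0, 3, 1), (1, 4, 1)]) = 9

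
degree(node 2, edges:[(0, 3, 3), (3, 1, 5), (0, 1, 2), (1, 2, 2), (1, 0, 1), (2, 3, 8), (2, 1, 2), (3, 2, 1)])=incident: (1,2), (2,3), (2,1), (3,2)
= 4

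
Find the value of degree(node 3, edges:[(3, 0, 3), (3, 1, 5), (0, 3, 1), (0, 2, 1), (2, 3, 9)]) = 4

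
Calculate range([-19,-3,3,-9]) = 22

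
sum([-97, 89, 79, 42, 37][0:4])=slice → [-97, 89, 79, 42]
(-97) + 89 + 79 + 42
= 113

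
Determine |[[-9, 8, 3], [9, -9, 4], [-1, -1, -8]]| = -194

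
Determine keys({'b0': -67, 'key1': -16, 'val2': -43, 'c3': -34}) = ['b0', 'key1', 'val2', 'c3']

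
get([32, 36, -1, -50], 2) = -1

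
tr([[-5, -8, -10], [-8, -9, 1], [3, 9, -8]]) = -22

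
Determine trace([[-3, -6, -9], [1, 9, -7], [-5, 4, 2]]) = 8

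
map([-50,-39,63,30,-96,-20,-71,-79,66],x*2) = [-100, -78, 126, 60, -192, -40, -142, -158, 132]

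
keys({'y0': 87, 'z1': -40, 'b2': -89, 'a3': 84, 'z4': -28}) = ['y0', 'z1', 'b2', 'a3', 'z4']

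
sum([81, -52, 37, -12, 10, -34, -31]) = -1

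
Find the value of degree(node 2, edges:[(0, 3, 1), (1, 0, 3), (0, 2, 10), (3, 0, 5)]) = 1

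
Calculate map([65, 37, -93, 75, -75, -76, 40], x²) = (65)²=4225, (37)²=1369, (-93)²=8649, (75)²=5625, (-75)²=5625, (-76)²=5776, (40)²=1600
= [4225, 1369, 8649, 5625, 5625, 5776, 1600]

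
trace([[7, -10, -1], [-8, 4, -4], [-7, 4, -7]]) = 4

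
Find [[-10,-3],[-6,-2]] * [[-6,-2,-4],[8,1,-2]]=C[0][0] = (-10)*(-6) + (-3)*(8) = 36
C[0][1] = (-10)*(-2) + (-3)*(1) = 17
C[0][2] = (-10)*(-4) + (-3)*(-2) = 46
C[1][0] = (-6)*(-6) + (-2)*(8) = 20
C[1][1] = (-6)*(-2) + (-2)*(1) = 10
C[1][2] = (-6)*(-4) + (-2)*(-2) = 28
= [[36, 17, 46], [20, 10, 28]]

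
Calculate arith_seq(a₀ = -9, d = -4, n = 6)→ a_0 = -9 + 0*-4 = -9
a_1 = -9 + 1*-4 = -13
a_2 = -9 + 2*-4 = -17
...
= [-9, -13, -17, -21, -25, -29]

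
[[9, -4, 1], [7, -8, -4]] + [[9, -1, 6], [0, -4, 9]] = [[18, -5, 7], [7, -12, 5]]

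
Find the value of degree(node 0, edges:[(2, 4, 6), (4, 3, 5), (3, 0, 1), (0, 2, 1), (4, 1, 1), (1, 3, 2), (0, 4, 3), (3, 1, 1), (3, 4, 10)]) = incident: (3,0), (0,2), (0,4)
= 3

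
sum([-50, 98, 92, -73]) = 67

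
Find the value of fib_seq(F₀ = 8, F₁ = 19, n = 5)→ [8, 19, 27, 46, 73]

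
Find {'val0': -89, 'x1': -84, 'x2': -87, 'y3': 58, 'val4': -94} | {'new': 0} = {'val0': -89, 'x1': -84, 'x2': -87, 'y3': 58, 'val4': -94, 'new': 0}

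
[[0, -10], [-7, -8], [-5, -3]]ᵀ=[[0, -7, -5], [-10, -8, -3]]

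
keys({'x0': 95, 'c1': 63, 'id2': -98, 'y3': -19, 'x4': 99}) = ['x0', 'c1', 'id2', 'y3', 'x4']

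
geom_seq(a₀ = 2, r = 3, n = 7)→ a_0 = 2*3^0 = 2
a_1 = 2*3^1 = 6
a_2 = 2*3^2 = 18
...
= [2, 6, 18, 54, 162, 486, 1458]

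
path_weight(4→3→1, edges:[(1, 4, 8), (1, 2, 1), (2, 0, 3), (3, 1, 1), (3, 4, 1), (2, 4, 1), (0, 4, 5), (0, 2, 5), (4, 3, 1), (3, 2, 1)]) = 2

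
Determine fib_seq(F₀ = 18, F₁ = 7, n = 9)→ [18, 7, 25, 32, 57, 89, 146, 235, 381]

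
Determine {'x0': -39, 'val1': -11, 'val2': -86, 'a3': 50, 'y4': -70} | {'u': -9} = {'x0': -39, 'val1': -11, 'val2': -86, 'a3': 50, 'y4': -70, 'u': -9}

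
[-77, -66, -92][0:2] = [-77, -66]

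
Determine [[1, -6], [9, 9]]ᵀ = [[1, 9], [-6, 9]]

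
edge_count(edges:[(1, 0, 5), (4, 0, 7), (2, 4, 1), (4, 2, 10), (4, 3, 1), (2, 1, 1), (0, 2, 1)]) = 7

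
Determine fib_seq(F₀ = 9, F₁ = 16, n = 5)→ [9, 16, 25, 41, 66]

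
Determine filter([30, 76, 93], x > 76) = [93]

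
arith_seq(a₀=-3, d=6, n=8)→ a_0 = -3 + 0*6 = -3
a_1 = -3 + 1*6 = 3
a_2 = -3 + 2*6 = 9
...
= [-3, 3, 9, 15, 21, 27, 33, 39]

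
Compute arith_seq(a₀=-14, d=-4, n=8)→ [-14, -18, -22, -26, -30, -34, -38, -42]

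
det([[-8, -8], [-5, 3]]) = (-8)*(3) - (-8)*(-5)
= -64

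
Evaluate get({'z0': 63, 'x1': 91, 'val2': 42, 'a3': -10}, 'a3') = -10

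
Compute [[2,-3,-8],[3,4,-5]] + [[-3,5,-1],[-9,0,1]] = [[-1, 2, -9], [-6, 4, -4]]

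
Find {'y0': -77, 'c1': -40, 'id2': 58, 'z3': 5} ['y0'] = -77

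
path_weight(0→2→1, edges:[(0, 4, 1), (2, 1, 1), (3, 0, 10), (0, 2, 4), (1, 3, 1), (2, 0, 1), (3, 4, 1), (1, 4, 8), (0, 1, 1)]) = 5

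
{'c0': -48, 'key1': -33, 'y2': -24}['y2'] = -24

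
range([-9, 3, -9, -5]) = 12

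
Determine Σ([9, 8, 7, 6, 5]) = 35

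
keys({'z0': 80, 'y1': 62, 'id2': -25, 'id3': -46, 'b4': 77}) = ['z0', 'y1', 'id2', 'id3', 'b4']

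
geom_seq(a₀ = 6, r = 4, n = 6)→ a_0 = 6*4^0 = 6
a_1 = 6*4^1 = 24
a_2 = 6*4^2 = 96
...
= [6, 24, 96, 384, 1536, 6144]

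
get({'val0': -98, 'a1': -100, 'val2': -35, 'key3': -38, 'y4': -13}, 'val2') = -35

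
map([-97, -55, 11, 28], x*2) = [-194, -110, 22, 56]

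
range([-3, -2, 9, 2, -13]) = 22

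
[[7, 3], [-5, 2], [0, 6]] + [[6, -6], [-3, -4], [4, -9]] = [[13, -3], [-8, -2], [4, -3]]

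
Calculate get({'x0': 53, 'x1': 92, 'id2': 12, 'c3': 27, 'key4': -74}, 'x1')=92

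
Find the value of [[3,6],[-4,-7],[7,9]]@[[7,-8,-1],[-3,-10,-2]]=C[0][0] = (3)*(7) + (6)*(-3) = 3
C[0][1] = (3)*(-8) + (6)*(-10) = -84
C[0][2] = (3)*(-1) + (6)*(-2) = -15
C[1][0] = (-4)*(7) + (-7)*(-3) = -7
C[1][1] = (-4)*(-8) + (-7)*(-10) = 102
C[1][2] = (-4)*(-1) + (-7)*(-2) = 18
... (3 more cells)
= [[3, -84, -15], [-7, 102, 18], [22, -146, -25]]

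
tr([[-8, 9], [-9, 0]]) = -8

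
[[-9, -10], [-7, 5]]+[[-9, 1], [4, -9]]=[[-18, -9], [-3, -4]]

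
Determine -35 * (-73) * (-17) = -43435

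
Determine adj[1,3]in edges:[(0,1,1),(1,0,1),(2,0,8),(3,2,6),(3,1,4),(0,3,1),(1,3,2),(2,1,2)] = 2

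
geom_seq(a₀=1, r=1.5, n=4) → a_0 = 1*1.5^0 = 1.0
a_1 = 1*1.5^1 = 1.5
a_2 = 1*1.5^2 = 2.25
...
= [1.0, 1.5, 2.25, 3.375]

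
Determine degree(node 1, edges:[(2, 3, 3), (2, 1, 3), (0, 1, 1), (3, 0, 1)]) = 2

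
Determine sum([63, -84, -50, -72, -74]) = -217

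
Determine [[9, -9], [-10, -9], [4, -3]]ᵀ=[[9, -10, 4], [-9, -9, -3]]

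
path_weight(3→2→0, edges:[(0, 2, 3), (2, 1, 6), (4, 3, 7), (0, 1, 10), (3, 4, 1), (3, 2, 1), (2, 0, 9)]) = w(3→2)=1 + w(2→0)=9
= 10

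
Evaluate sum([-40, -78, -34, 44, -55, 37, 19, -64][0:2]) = slice → [-40, -78]
(-40) + (-78)
= -118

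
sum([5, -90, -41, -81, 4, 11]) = -192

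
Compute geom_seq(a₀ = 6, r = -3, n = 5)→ a_0 = 6*(-3)^0 = 6
a_1 = 6*(-3)^1 = -18
a_2 = 6*(-3)^2 = 54
...
= [6, -18, 54, -162, 486]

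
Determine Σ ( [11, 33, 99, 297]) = 11 + 33 + 99 + 297
= 440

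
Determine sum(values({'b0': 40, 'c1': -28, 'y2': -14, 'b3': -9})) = -11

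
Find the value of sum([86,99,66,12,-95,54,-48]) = 86 + 99 + 66 + 12 + (-95) + 54 + (-48)
= 174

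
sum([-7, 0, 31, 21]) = (-7) + 0 + 31 + 21
= 45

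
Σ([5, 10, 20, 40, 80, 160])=315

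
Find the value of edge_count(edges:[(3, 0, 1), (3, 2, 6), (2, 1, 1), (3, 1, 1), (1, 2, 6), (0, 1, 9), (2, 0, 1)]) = 7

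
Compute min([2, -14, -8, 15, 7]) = -14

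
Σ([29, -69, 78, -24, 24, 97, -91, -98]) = -54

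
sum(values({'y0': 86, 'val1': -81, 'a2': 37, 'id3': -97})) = -55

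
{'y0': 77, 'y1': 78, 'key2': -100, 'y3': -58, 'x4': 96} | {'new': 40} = {'y0': 77, 'y1': 78, 'key2': -100, 'y3': -58, 'x4': 96, 'new': 40}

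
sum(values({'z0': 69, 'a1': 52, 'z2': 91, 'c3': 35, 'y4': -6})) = 241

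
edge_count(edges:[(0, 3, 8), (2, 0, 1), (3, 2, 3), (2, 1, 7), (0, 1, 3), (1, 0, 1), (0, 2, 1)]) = 7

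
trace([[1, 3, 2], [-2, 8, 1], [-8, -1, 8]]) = diagonal: 1 + 8 + 8
= 17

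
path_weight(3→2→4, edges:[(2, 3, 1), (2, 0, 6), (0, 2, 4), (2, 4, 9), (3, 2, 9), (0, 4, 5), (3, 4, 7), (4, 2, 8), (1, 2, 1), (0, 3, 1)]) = 18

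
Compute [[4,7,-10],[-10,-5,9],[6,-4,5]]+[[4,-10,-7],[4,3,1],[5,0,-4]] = [[8, -3, -17], [-6, -2, 10], [11, -4, 1]]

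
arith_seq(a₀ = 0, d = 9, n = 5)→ [0, 9, 18, 27, 36]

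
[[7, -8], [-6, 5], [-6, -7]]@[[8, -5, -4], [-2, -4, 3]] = [[72, -3, -52], [-58, 10, 39], [-34, 58, 3]]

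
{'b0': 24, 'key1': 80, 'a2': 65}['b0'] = 24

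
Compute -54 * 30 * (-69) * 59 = 6595020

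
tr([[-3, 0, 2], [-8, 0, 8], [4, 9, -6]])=-9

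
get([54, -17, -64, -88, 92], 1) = -17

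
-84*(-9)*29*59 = 1293516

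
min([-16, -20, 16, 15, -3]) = -20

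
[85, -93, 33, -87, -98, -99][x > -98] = keep x where x > -98: 85✓, -93✓, 33✓, -87✓, -98✗, -99✗
= [85, -93, 33, -87]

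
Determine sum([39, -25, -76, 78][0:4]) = 16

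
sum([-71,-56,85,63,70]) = 91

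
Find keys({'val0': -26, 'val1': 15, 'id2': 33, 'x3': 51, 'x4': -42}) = ['val0', 'val1', 'id2', 'x3', 'x4']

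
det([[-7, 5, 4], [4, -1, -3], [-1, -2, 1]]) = (1)*(-7)*det([[-1, -3], [-2, 1]]) + (-1)*(5)*det([[4, -3], [-1, 1]]) + (1)*(4)*det([[4, -1], [-1, -2]])
= 49 + -5 + -36
= 8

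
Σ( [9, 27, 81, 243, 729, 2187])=3276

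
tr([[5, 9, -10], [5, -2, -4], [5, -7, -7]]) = diagonal: 5 + (-2) + (-7)
= -4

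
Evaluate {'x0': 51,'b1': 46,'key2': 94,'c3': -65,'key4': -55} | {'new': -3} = {'x0': 51, 'b1': 46, 'key2': 94, 'c3': -65, 'key4': -55, 'new': -3}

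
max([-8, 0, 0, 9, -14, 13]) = 13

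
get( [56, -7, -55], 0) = 56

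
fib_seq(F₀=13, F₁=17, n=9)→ [13, 17, 30, 47, 77, 124, 201, 325, 526]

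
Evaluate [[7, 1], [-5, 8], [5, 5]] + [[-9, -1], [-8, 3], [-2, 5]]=[[-2, 0], [-13, 11], [3, 10]]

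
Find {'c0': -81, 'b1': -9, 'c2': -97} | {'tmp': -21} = {'c0': -81, 'b1': -9, 'c2': -97, 'tmp': -21}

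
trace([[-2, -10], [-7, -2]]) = -4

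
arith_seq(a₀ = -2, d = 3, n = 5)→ [-2, 1, 4, 7, 10]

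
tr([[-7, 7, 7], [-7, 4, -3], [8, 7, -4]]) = diagonal: (-7) + 4 + (-4)
= -7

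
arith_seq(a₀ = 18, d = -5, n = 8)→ a_0 = 18 + 0*-5 = 18
a_1 = 18 + 1*-5 = 13
a_2 = 18 + 2*-5 = 8
...
= [18, 13, 8, 3, -2, -7, -12, -17]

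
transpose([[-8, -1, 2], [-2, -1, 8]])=[[-8, -2], [-1, -1], [2, 8]]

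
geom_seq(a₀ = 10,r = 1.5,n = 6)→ a_0 = 10*1.5^0 = 10.0
a_1 = 10*1.5^1 = 15.0
a_2 = 10*1.5^2 = 22.5
...
= [10.0, 15.0, 22.5, 33.75, 50.625, 75.9375]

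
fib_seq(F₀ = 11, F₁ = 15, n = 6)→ F_2 = F_1 + F_0 = 26
F_3 = F_2 + F_1 = 41
F_4 = F_3 + F_2 = 67
...
= [11, 15, 26, 41, 67, 108]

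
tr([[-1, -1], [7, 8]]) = 7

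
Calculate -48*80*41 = -157440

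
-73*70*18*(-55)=5058900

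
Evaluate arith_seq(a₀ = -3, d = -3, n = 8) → [-3, -6, -9, -12, -15, -18, -21, -24]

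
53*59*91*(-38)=-10813166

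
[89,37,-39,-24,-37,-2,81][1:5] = [37, -39, -24, -37]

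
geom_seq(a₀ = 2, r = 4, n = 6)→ [2, 8, 32, 128, 512, 2048]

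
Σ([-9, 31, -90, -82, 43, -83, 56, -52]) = (-9) + 31 + (-90) + (-82) + 43 + (-83) + 56 + (-52)
= -186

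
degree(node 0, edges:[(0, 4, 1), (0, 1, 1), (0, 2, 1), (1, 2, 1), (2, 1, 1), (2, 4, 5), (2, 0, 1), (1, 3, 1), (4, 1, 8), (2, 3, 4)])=4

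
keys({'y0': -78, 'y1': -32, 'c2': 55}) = ['y0', 'y1', 'c2']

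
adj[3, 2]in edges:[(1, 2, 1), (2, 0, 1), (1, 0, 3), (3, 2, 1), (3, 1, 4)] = 1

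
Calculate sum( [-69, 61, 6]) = -2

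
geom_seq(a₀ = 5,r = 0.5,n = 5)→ a_0 = 5*0.5^0 = 5.0
a_1 = 5*0.5^1 = 2.5
a_2 = 5*0.5^2 = 1.25
...
= [5.0, 2.5, 1.25, 0.625, 0.3125]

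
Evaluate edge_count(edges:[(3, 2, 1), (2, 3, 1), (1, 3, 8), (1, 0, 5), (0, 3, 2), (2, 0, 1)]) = 6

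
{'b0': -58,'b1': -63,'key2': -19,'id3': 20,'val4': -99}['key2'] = -19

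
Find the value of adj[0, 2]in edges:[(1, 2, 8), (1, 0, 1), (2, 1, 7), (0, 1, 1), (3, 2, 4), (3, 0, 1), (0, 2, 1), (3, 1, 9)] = 1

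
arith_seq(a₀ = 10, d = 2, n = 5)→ [10, 12, 14, 16, 18]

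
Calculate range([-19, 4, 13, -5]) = 32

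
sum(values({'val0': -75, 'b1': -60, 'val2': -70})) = (-75) + (-60) + (-70)
= -205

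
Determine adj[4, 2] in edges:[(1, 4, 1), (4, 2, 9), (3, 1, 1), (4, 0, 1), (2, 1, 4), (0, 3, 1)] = 9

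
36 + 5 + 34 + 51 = 126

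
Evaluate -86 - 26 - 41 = -153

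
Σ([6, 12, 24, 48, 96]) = 6 + 12 + 24 + 48 + 96
= 186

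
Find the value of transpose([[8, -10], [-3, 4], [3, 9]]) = [[8, -3, 3], [-10, 4, 9]]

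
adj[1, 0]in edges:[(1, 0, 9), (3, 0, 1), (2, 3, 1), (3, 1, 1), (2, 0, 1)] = 9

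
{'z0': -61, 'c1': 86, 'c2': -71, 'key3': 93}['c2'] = -71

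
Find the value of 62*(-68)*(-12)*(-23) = -1163616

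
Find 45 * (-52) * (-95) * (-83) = -18450900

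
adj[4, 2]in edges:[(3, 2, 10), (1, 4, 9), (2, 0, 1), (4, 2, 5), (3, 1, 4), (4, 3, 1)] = 5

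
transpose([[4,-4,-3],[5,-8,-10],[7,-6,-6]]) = [[4, 5, 7], [-4, -8, -6], [-3, -10, -6]]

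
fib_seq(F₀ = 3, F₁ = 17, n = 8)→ [3, 17, 20, 37, 57, 94, 151, 245]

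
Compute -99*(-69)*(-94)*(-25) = 16052850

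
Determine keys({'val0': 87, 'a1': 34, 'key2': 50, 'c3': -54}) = ['val0', 'a1', 'key2', 'c3']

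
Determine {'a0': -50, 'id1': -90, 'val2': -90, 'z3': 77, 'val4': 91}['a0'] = -50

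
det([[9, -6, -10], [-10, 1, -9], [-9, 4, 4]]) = -56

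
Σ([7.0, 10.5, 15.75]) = 7.0 + 10.5 + 15.75
= 33.25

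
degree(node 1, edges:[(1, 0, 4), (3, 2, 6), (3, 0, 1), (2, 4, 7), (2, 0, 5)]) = incident: (1,0)
= 1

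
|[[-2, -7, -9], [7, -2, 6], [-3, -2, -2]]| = 176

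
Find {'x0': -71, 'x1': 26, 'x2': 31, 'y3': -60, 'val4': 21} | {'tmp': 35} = {'x0': -71, 'x1': 26, 'x2': 31, 'y3': -60, 'val4': 21, 'tmp': 35}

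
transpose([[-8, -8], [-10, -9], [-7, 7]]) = [[-8, -10, -7], [-8, -9, 7]]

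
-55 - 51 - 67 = -173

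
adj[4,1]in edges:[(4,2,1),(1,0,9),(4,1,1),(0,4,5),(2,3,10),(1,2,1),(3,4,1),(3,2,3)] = 1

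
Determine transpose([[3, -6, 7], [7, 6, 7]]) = [[3, 7], [-6, 6], [7, 7]]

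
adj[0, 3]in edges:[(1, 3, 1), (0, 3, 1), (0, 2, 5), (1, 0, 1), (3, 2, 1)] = 1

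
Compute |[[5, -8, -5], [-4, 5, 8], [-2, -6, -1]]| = 205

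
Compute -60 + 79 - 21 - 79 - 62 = -143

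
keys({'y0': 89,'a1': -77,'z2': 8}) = ['y0', 'a1', 'z2']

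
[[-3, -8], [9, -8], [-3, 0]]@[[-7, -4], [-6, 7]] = [[69, -44], [-15, -92], [21, 12]]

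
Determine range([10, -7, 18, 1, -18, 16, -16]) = 36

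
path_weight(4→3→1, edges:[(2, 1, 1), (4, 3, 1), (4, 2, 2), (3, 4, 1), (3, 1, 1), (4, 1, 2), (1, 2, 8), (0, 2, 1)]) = 2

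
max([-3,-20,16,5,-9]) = 16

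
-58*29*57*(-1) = 95874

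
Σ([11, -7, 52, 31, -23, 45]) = 109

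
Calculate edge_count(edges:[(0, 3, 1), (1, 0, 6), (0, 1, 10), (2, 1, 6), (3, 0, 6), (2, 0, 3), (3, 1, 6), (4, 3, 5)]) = 8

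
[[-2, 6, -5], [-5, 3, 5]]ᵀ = [[-2, -5], [6, 3], [-5, 5]]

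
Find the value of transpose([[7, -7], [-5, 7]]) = [[7, -5], [-7, 7]]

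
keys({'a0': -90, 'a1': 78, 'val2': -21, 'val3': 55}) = ['a0', 'a1', 'val2', 'val3']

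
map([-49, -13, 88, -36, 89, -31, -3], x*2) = [-98, -26, 176, -72, 178, -62, -6]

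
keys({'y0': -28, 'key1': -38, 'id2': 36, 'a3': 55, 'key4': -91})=['y0', 'key1', 'id2', 'a3', 'key4']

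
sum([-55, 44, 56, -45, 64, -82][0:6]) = slice → [-55, 44, 56, -45, 64, -82]
(-55) + 44 + 56 + (-45) + 64 + (-82)
= -18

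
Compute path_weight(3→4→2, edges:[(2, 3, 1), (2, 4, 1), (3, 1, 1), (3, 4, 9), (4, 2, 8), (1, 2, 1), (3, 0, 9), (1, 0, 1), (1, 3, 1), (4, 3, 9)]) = w(3→4)=9 + w(4→2)=8
= 17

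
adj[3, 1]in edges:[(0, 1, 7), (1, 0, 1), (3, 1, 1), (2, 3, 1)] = 1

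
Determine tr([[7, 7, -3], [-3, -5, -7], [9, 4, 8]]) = diagonal: 7 + (-5) + 8
= 10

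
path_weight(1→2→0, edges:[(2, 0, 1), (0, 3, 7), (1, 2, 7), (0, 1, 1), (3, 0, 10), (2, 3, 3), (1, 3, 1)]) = 8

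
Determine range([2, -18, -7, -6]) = 20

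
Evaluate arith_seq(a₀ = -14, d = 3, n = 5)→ a_0 = -14 + 0*3 = -14
a_1 = -14 + 1*3 = -11
a_2 = -14 + 2*3 = -8
...
= [-14, -11, -8, -5, -2]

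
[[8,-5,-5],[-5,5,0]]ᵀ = [[8, -5], [-5, 5], [-5, 0]]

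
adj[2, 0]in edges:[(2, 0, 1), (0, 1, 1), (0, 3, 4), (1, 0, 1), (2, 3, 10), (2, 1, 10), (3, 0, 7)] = 1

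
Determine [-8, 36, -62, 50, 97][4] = 97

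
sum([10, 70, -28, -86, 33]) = 10 + 70 + (-28) + (-86) + 33
= -1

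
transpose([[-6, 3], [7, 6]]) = [[-6, 7], [3, 6]]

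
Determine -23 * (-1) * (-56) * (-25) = 32200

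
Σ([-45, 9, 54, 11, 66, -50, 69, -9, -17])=(-45) + 9 + 54 + 11 + 66 + (-50) + 69 + (-9) + (-17)
= 88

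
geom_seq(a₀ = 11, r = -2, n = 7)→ [11, -22, 44, -88, 176, -352, 704]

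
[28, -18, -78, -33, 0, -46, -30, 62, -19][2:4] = [-78, -33]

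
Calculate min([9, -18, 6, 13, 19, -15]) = -18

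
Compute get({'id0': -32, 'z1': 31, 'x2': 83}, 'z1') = 31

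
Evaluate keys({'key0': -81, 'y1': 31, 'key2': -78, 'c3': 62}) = ['key0', 'y1', 'key2', 'c3']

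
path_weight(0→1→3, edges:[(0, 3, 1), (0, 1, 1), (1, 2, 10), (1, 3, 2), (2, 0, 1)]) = w(0→1)=1 + w(1→3)=2
= 3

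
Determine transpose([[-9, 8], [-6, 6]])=[[-9, -6], [8, 6]]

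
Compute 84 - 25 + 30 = 89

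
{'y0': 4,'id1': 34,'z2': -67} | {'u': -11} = {'y0': 4, 'id1': 34, 'z2': -67, 'u': -11}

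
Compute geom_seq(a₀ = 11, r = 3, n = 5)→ [11, 33, 99, 297, 891]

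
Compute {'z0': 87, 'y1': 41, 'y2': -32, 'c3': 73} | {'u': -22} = {'z0': 87, 'y1': 41, 'y2': -32, 'c3': 73, 'u': -22}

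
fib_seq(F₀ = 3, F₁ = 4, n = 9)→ F_2 = F_1 + F_0 = 7
F_3 = F_2 + F_1 = 11
F_4 = F_3 + F_2 = 18
...
= [3, 4, 7, 11, 18, 29, 47, 76, 123]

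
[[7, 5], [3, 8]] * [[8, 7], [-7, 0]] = C[0][0] = (7)*(8) + (5)*(-7) = 21
C[0][1] = (7)*(7) + (5)*(0) = 49
C[1][0] = (3)*(8) + (8)*(-7) = -32
C[1][1] = (3)*(7) + (8)*(0) = 21
= [[21, 49], [-32, 21]]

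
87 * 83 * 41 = 296061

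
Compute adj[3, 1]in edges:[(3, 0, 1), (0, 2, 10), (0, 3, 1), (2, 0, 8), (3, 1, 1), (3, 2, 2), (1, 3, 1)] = 1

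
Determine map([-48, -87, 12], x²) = (-48)²=2304, (-87)²=7569, (12)²=144
= [2304, 7569, 144]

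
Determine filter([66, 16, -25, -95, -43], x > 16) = keep x where x > 16: 66✓, 16✗, -25✗, -95✗, -43✗
= [66]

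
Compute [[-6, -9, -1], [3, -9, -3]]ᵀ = [[-6, 3], [-9, -9], [-1, -3]]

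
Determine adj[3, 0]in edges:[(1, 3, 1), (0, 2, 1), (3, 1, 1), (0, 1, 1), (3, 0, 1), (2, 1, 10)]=1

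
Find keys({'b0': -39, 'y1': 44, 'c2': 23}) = ['b0', 'y1', 'c2']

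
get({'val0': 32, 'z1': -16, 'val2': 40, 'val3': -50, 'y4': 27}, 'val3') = -50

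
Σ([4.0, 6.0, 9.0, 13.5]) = 4.0 + 6.0 + 9.0 + 13.5
= 32.5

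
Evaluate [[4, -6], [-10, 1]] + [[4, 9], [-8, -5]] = [[8, 3], [-18, -4]]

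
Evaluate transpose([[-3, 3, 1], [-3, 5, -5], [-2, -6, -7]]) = [[-3, -3, -2], [3, 5, -6], [1, -5, -7]]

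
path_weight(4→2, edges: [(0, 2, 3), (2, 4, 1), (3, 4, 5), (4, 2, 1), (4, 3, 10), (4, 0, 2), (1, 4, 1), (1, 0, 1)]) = 1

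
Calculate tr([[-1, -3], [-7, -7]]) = -8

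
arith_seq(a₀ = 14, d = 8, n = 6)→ [14, 22, 30, 38, 46, 54]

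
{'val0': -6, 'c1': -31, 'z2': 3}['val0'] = -6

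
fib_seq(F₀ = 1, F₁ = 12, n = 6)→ [1, 12, 13, 25, 38, 63]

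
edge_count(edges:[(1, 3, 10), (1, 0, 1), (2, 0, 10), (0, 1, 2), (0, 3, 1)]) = 5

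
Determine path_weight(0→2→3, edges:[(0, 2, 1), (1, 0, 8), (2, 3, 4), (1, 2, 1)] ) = w(0→2)=1 + w(2→3)=4
= 5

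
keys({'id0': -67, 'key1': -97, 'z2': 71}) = ['id0', 'key1', 'z2']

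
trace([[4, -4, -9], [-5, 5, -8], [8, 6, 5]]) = diagonal: 4 + 5 + 5
= 14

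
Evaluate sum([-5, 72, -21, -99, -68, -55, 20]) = (-5) + 72 + (-21) + (-99) + (-68) + (-55) + 20
= -156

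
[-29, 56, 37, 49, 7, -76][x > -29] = keep x where x > -29: -29✗, 56✓, 37✓, 49✓, 7✓, -76✗
= [56, 37, 49, 7]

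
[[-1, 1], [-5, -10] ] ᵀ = [[-1, -5], [1, -10]]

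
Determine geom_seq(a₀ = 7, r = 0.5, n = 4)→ [7.0, 3.5, 1.75, 0.875]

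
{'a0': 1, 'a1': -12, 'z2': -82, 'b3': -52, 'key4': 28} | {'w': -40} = {'a0': 1, 'a1': -12, 'z2': -82, 'b3': -52, 'key4': 28, 'w': -40}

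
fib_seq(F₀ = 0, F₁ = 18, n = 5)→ [0, 18, 18, 36, 54]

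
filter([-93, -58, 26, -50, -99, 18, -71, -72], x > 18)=[26]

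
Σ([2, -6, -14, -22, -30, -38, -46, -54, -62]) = -270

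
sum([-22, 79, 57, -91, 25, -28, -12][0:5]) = 48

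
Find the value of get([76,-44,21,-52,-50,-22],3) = -52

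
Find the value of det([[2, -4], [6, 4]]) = (2)*(4) - (-4)*(6)
= 32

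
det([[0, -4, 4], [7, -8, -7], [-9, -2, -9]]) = -848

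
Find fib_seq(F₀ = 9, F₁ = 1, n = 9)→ F_2 = F_1 + F_0 = 10
F_3 = F_2 + F_1 = 11
F_4 = F_3 + F_2 = 21
...
= [9, 1, 10, 11, 21, 32, 53, 85, 138]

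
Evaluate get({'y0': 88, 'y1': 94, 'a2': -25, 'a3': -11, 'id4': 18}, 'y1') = 94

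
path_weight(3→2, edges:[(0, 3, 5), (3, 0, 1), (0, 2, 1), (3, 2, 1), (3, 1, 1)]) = 1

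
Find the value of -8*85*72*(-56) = 2741760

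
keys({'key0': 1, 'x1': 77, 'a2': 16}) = ['key0', 'x1', 'a2']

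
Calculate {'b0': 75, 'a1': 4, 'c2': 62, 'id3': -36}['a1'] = 4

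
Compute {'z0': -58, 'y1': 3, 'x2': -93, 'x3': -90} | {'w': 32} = {'z0': -58, 'y1': 3, 'x2': -93, 'x3': -90, 'w': 32}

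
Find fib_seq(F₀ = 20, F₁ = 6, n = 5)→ [20, 6, 26, 32, 58]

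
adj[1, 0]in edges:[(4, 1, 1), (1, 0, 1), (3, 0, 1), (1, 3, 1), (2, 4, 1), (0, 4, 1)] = 1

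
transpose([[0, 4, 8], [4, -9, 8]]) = [[0, 4], [4, -9], [8, 8]]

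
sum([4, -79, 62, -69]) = -82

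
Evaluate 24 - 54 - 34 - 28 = -92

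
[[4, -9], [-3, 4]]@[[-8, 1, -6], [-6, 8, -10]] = [[22, -68, 66], [0, 29, -22]]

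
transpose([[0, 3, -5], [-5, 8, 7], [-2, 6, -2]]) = [[0, -5, -2], [3, 8, 6], [-5, 7, -2]]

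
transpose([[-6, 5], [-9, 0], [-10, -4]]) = [[-6, -9, -10], [5, 0, -4]]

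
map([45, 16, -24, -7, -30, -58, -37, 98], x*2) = [90, 32, -48, -14, -60, -116, -74, 196]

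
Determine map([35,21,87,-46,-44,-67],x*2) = 35*2=70, 21*2=42, 87*2=174, -46*2=-92, -44*2=-88, -67*2=-134
= [70, 42, 174, -92, -88, -134]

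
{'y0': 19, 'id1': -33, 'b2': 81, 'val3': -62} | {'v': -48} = {'y0': 19, 'id1': -33, 'b2': 81, 'val3': -62, 'v': -48}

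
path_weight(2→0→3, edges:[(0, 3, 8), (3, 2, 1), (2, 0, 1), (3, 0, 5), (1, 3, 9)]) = w(2→0)=1 + w(0→3)=8
= 9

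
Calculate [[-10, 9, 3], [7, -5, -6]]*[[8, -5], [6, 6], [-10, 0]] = C[0][0] = (-10)*(8) + (9)*(6) + (3)*(-10) = -56
C[0][1] = (-10)*(-5) + (9)*(6) + (3)*(0) = 104
C[1][0] = (7)*(8) + (-5)*(6) + (-6)*(-10) = 86
C[1][1] = (7)*(-5) + (-5)*(6) + (-6)*(0) = -65
= [[-56, 104], [86, -65]]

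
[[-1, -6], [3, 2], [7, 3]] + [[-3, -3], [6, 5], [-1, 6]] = [[-4, -9], [9, 7], [6, 9]]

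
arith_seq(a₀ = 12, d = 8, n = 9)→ [12, 20, 28, 36, 44, 52, 60, 68, 76]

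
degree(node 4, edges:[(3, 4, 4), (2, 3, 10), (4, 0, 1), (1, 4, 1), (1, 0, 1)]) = incident: (3,4), (4,0), (1,4)
= 3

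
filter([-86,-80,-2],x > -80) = keep x where x > -80: -86✗, -80✗, -2✓
= [-2]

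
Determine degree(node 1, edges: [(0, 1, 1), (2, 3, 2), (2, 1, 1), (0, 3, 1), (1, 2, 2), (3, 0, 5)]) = 3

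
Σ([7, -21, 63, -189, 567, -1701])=7 + -21 + 63 + -189 + 567 + -1701
= -1274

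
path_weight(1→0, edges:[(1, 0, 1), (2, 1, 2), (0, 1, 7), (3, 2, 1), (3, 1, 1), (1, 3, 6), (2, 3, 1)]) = 1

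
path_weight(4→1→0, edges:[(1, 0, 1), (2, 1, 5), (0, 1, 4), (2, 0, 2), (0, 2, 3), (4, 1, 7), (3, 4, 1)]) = 8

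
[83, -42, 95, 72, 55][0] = 83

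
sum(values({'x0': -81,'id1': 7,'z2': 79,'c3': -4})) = 1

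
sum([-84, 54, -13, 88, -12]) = 33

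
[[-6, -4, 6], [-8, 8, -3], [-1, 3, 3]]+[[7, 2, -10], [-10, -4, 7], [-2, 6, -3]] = [[1, -2, -4], [-18, 4, 4], [-3, 9, 0]]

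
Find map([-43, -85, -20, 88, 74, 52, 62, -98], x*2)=-43*2=-86, -85*2=-170, -20*2=-40, 88*2=176, 74*2=148, 52*2=104, 62*2=124, -98*2=-196
= [-86, -170, -40, 176, 148, 104, 124, -196]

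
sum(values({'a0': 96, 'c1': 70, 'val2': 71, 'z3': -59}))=96 + 70 + 71 + (-59)
= 178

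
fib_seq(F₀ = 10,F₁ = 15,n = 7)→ F_2 = F_1 + F_0 = 25
F_3 = F_2 + F_1 = 40
F_4 = F_3 + F_2 = 65
...
= [10, 15, 25, 40, 65, 105, 170]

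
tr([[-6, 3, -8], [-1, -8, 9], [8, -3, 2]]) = diagonal: (-6) + (-8) + 2
= -12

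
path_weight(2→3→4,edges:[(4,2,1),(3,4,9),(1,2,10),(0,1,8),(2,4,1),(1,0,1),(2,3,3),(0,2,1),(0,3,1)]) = w(2→3)=3 + w(3→4)=9
= 12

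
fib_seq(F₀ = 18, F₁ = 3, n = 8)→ F_2 = F_1 + F_0 = 21
F_3 = F_2 + F_1 = 24
F_4 = F_3 + F_2 = 45
...
= [18, 3, 21, 24, 45, 69, 114, 183]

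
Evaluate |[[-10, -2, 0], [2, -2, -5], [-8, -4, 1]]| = (1)*(-10)*det([[-2, -5], [-4, 1]]) + (-1)*(-2)*det([[2, -5], [-8, 1]]) + (1)*(0)*det([[2, -2], [-8, -4]])
= 220 + -76 + 0
= 144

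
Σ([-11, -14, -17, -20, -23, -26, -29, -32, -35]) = -207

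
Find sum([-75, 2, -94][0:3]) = -167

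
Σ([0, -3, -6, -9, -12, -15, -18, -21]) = 0 + (-3) + (-6) + (-9) + (-12) + (-15) + (-18) + (-21)
= -84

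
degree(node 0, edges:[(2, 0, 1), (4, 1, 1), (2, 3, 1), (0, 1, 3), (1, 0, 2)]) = 3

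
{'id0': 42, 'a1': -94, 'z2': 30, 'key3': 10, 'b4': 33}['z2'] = 30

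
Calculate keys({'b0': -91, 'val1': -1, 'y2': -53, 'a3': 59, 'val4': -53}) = ['b0', 'val1', 'y2', 'a3', 'val4']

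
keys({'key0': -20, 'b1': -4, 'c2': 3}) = ['key0', 'b1', 'c2']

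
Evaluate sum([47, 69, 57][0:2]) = slice → [47, 69]
47 + 69
= 116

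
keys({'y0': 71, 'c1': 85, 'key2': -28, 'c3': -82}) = ['y0', 'c1', 'key2', 'c3']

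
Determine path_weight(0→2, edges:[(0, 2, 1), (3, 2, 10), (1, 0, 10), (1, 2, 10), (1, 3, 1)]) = 1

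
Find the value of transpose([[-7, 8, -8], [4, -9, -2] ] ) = [[-7, 4], [8, -9], [-8, -2]]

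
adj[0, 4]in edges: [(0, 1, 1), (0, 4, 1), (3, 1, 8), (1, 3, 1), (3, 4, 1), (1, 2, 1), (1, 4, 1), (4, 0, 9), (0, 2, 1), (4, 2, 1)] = 1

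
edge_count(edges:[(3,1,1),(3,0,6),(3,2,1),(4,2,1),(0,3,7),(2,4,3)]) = 6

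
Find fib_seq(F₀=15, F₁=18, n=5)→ F_2 = F_1 + F_0 = 33
F_3 = F_2 + F_1 = 51
F_4 = F_3 + F_2 = 84
= [15, 18, 33, 51, 84]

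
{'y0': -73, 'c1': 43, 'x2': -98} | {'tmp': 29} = {'y0': -73, 'c1': 43, 'x2': -98, 'tmp': 29}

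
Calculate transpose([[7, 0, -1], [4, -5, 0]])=[[7, 4], [0, -5], [-1, 0]]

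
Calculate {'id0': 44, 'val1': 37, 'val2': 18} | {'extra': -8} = {'id0': 44, 'val1': 37, 'val2': 18, 'extra': -8}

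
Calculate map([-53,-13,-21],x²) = [2809, 169, 441]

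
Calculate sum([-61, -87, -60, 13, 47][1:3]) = slice → [-87, -60]
(-87) + (-60)
= -147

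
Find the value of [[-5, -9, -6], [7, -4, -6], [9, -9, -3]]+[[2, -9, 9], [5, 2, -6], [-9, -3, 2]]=[[-3, -18, 3], [12, -2, -12], [0, -12, -1]]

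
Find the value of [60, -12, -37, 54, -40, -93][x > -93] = [60, -12, -37, 54, -40]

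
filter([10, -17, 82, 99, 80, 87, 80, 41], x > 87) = keep x where x > 87: 10✗, -17✗, 82✗, 99✓, 80✗, 87✗, 80✗, 41✗
= [99]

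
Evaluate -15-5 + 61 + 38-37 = 42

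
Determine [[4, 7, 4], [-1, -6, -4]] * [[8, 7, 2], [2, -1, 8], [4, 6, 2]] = [[62, 45, 72], [-36, -25, -58]]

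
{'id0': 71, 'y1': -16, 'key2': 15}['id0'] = 71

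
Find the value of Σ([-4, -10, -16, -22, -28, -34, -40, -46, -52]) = -252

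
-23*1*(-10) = 230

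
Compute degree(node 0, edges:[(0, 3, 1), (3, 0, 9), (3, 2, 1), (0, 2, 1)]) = incident: (0,3), (3,0), (0,2)
= 3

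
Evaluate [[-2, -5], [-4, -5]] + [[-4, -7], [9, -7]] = [[-6, -12], [5, -12]]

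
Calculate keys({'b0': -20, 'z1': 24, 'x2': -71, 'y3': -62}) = ['b0', 'z1', 'x2', 'y3']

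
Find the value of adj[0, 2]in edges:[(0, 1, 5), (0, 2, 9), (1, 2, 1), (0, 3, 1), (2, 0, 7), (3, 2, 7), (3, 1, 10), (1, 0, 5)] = 9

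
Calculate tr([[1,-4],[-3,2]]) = diagonal: 1 + 2
= 3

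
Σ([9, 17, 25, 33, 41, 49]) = 9 + 17 + 25 + 33 + 41 + 49
= 174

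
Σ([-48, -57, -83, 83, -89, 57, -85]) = (-48) + (-57) + (-83) + 83 + (-89) + 57 + (-85)
= -222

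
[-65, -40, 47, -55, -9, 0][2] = 47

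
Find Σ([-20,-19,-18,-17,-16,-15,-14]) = (-20) + (-19) + (-18) + (-17) + (-16) + (-15) + (-14)
= -119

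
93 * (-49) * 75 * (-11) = 3759525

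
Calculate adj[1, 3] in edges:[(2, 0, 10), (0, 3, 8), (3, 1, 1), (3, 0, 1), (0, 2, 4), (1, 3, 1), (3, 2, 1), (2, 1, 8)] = 1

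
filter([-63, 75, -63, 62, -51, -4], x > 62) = [75]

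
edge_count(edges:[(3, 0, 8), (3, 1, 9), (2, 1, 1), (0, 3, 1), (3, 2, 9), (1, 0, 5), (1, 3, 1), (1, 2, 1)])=8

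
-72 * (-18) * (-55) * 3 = -213840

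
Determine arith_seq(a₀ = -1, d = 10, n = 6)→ [-1, 9, 19, 29, 39, 49]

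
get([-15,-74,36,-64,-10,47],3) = -64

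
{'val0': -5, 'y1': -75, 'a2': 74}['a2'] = 74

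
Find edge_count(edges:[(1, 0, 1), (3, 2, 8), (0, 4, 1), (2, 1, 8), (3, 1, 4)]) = 5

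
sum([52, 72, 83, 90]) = 297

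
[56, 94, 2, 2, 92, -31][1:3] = [94, 2]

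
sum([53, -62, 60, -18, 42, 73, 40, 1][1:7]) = slice → [-62, 60, -18, 42, 73, 40]
(-62) + 60 + (-18) + 42 + 73 + 40
= 135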